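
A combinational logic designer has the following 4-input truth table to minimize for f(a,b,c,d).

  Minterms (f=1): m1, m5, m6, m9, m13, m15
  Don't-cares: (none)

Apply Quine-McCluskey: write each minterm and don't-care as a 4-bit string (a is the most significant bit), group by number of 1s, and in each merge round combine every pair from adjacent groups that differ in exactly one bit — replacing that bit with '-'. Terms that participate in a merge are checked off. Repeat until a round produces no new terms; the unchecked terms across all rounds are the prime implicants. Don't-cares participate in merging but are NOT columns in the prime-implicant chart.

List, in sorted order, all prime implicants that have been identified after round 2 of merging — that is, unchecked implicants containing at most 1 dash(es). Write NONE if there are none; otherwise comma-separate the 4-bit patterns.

0110, 11-1

size-2^0 implicants → 0001(✓)  0101(✓)  0110  1001(✓)  1101(✓)  1111(✓)
size-2^1 implicants → -001(✓)  -101(✓)  0-01(✓)  1-01(✓)  11-1
size-2^2 implicants → --01
Unchecked terms (primes): --01, 0110, 11-1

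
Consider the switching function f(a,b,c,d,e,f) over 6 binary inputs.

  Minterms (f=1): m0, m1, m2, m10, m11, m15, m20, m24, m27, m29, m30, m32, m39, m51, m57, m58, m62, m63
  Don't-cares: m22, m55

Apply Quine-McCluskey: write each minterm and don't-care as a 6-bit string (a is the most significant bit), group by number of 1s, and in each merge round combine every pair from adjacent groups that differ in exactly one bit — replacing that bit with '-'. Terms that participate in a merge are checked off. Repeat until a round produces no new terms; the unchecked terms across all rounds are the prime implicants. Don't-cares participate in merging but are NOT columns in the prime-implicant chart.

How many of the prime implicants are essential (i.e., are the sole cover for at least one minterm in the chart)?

11

Round 0: 000000✓ 000001✓ 000010✓ 001010✓ 001011✓ 001111✓ 010100✓ 010110✓ 011000 011011✓ 011101 011110✓ 100000✓ 100111✓ 110011✓ 110111✓ 111001 111010✓ 111110✓ 111111✓
Round 1: -00000 -11110 0-1011 00-010 0000-0 00000- 001-11 00101- 01-110 0101-0 1-0111 11-111 110-11 111-10 11111-
PIs = {-00000, -11110, 0-1011, 00-010, 0000-0, 00000-, 001-11, 00101-, 01-110, 0101-0, 011000, 011101, 1-0111, 11-111, 110-11, 111-10, 111001, 11111-}
Coverage chart:
  m0: -00000,0000-0,00000-
  m1: 00000- ←essential
  m2: 00-010,0000-0
  m10: 00-010,00101-
  m11: 0-1011,001-11,00101-
  m15: 001-11 ←essential
  m20: 0101-0 ←essential
  m24: 011000 ←essential
  m27: 0-1011 ←essential
  m29: 011101 ←essential
  m30: -11110,01-110
  m32: -00000 ←essential
  m39: 1-0111 ←essential
  m51: 110-11 ←essential
  m57: 111001 ←essential
  m58: 111-10 ←essential
  m62: -11110,111-10,11111-
  m63: 11-111,11111-
Essential: -00000, 0-1011, 00000-, 001-11, 0101-0, 011000, 011101, 1-0111, 110-11, 111-10, 111001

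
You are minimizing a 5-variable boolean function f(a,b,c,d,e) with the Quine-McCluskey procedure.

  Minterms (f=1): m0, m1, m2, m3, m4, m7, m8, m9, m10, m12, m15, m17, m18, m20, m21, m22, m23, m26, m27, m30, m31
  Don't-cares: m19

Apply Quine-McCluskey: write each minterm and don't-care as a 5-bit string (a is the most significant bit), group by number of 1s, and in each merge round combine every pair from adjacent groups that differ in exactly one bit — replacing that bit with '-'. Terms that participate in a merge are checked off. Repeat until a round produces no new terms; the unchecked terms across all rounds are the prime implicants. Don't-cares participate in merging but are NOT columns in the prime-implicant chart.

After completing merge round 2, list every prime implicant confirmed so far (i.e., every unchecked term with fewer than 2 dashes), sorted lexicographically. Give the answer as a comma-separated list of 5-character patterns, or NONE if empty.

[col 0] 00000*, 00001*, 00010*, 00011*, 00100*, 00111*, 01000*, 01001*, 01010*, 01100*, 01111*, 10001*, 10010*, 10011*, 10100*, 10101*, 10110*, 10111*, 11010*, 11011*, 11110*, 11111*
[col 1] -0001*, -0010*, -0011*, -0100, -0111*, -1010*, -1111*, 0-000*, 0-001*, 0-010*, 0-100*, 0-111*, 00-00*, 00-11*, 000-0*, 000-1*, 0000-*, 0001-*, 01-00*, 010-0*, 0100-*, 1-010*, 1-011*, 1-110*, 1-111*, 10-01*, 10-10*, 10-11*, 100-1*, 1001-*, 101-0*, 101-1*, 1010-*, 1011-*, 11-10*, 11-11*, 1101-*, 1111-*
[col 2] --010, --111, -0-11, -00-1, -001-, 0--00, 0-0-0, 0-00-, 000--, 1--10*, 1--11*, 1-01-*, 1-11-*, 10--1, 10-1-*, 101--, 11-1-*
[col 3] 1--1-
Prime implicants: --010, --111, -0-11, -00-1, -001-, -0100, 0--00, 0-0-0, 0-00-, 000--, 1--1-, 10--1, 101--

-0100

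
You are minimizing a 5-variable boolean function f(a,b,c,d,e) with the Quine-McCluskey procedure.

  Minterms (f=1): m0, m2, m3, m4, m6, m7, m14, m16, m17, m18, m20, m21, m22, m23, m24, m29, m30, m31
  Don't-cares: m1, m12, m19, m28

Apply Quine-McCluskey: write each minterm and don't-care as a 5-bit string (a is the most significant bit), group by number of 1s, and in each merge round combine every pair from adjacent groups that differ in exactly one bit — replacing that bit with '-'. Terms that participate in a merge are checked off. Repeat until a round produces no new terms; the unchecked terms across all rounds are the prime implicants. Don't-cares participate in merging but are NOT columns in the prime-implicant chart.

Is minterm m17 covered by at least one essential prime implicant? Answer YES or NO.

NO

Round 0: 00000✓ 00001✓ 00010✓ 00011✓ 00100✓ 00110✓ 00111✓ 01100✓ 01110✓ 10000✓ 10001✓ 10010✓ 10011✓ 10100✓ 10101✓ 10110✓ 10111✓ 11000✓ 11100✓ 11101✓ 11110✓ 11111✓
Round 1: -0000✓ -0001✓ -0010✓ -0011✓ -0100✓ -0110✓ -0111✓ -1100✓ -1110✓ 0-100✓ 0-110✓ 00-00✓ 00-10✓ 00-11✓ 000-0✓ 000-1✓ 0000-✓ 0001-✓ 001-0✓ 0011-✓ 011-0✓ 1-000✓ 1-100✓ 1-101✓ 1-110✓ 1-111✓ 10-00✓ 10-01✓ 10-10✓ 10-11✓ 100-0✓ 100-1✓ 1000-✓ 1001-✓ 101-0✓ 101-1✓ 1010-✓ 1011-✓ 11-00✓ 111-0✓ 111-1✓ 1110-✓ 1111-✓
Round 2: --100✓ --110✓ -0-00✓ -0-10✓ -0-11✓ -00-0✓ -00-1✓ -000-✓ -001-✓ -01-0✓ -011-✓ -11-0✓ 0-1-0✓ 00--0✓ 00-1-✓ 000--✓ 1--00 1-1-0✓ 1-1-1✓ 1-10-✓ 1-11-✓ 10--0✓ 10--1✓ 10-0-✓ 10-1-✓ 100--✓ 101--✓ 111--✓
Round 3: --1-0 -0--0 -0-1- -00-- 1-1-- 10---
PIs = {--1-0, -0--0, -0-1-, -00--, 1--00, 1-1--, 10---}
Coverage chart:
  m0: -0--0,-00--
  m2: -0--0,-0-1-,-00--
  m3: -0-1-,-00--
  m4: --1-0,-0--0
  m6: --1-0,-0--0,-0-1-
  m7: -0-1- ←essential
  m14: --1-0 ←essential
  m16: -0--0,-00--,1--00,10---
  m17: -00--,10---
  m18: -0--0,-0-1-,-00--,10---
  m20: --1-0,-0--0,1--00,1-1--,10---
  m21: 1-1--,10---
  m22: --1-0,-0--0,-0-1-,1-1--,10---
  m23: -0-1-,1-1--,10---
  m24: 1--00 ←essential
  m29: 1-1-- ←essential
  m30: --1-0,1-1--
  m31: 1-1-- ←essential
Essential: --1-0, -0-1-, 1--00, 1-1--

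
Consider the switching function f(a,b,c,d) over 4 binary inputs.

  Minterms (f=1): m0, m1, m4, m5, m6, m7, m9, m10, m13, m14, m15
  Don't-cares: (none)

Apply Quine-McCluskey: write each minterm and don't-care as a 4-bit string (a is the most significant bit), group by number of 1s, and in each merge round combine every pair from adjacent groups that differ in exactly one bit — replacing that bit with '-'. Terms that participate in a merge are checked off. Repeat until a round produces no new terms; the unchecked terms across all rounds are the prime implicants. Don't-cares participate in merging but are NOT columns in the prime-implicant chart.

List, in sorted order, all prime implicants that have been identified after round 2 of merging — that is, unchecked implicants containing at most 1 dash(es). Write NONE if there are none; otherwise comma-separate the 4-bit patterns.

size-2^0 implicants → 0000(✓)  0001(✓)  0100(✓)  0101(✓)  0110(✓)  0111(✓)  1001(✓)  1010(✓)  1101(✓)  1110(✓)  1111(✓)
size-2^1 implicants → -001(✓)  -101(✓)  -110(✓)  -111(✓)  0-00(✓)  0-01(✓)  000-(✓)  01-0(✓)  01-1(✓)  010-(✓)  011-(✓)  1-01(✓)  1-10  11-1(✓)  111-(✓)
size-2^2 implicants → --01  -1-1  -11-  0-0-  01--
Unchecked terms (primes): --01, -1-1, -11-, 0-0-, 01--, 1-10

1-10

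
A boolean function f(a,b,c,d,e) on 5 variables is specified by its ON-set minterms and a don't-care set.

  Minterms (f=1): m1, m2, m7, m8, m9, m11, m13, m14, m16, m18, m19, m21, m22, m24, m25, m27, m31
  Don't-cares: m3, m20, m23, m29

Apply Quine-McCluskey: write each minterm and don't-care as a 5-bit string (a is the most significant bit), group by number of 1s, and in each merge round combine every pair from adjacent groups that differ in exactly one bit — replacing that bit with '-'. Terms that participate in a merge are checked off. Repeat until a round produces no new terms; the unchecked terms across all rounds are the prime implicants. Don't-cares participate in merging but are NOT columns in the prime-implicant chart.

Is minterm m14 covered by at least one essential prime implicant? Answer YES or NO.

Round 0: 00001✓ 00010✓ 00011✓ 00111✓ 01000✓ 01001✓ 01011✓ 01101✓ 01110 10000✓ 10010✓ 10011✓ 10100✓ 10101✓ 10110✓ 10111✓ 11000✓ 11001✓ 11011✓ 11101✓ 11111✓
Round 1: -0010✓ -0011✓ -0111✓ -1000✓ -1001✓ -1011✓ -1101✓ 0-001✓ 0-011✓ 00-11✓ 000-1✓ 0001-✓ 01-01✓ 010-1✓ 0100-✓ 1-000 1-011✓ 1-101✓ 1-111✓ 10-00✓ 10-10✓ 10-11✓ 100-0✓ 1001-✓ 101-0✓ 101-1✓ 1010-✓ 1011-✓ 11-01✓ 11-11✓ 110-1✓ 1100-✓ 111-1✓
Round 2: --011 -0-11 -001- -1-01 -10-1 -100- 0-0-1 1--11 1-1-1 10--0 10-1- 101-- 11--1
PIs = {--011, -0-11, -001-, -1-01, -10-1, -100-, 0-0-1, 01110, 1--11, 1-000, 1-1-1, 10--0, 10-1-, 101--, 11--1}
Coverage chart:
  m1: 0-0-1 ←essential
  m2: -001- ←essential
  m7: -0-11 ←essential
  m8: -100- ←essential
  m9: -1-01,-10-1,-100-,0-0-1
  m11: --011,-10-1,0-0-1
  m13: -1-01 ←essential
  m14: 01110 ←essential
  m16: 1-000,10--0
  m18: -001-,10--0,10-1-
  m19: --011,-0-11,-001-,1--11,10-1-
  m21: 1-1-1,101--
  m22: 10--0,10-1-,101--
  m24: -100-,1-000
  m25: -1-01,-10-1,-100-,11--1
  m27: --011,-10-1,1--11,11--1
  m31: 1--11,1-1-1,11--1
Essential: -0-11, -001-, -1-01, -100-, 0-0-1, 01110

YES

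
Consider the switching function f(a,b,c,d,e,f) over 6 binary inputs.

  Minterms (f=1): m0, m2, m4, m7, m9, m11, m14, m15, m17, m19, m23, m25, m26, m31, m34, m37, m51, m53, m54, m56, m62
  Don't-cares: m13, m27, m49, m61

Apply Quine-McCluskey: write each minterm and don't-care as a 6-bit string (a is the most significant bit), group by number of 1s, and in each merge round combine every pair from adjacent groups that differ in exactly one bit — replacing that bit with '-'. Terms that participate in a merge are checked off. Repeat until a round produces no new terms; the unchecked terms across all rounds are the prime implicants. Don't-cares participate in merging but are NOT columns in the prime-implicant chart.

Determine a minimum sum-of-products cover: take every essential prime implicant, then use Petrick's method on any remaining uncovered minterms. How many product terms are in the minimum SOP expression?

10

[col 0] 000000*, 000010*, 000100*, 000111*, 001001*, 001011*, 001101*, 001110*, 001111*, 010001*, 010011*, 010111*, 011001*, 011010*, 011011*, 011111*, 100010*, 100101*, 110001*, 110011*, 110101*, 110110*, 111000, 111101*, 111110*
[col 1] -00010, -10001*, -10011*, 0-0111*, 0-1001*, 0-1011*, 0-1111*, 00-111*, 000-00, 0000-0, 001-01*, 001-11*, 0010-1*, 0011-1*, 00111-, 01-001*, 01-011*, 01-111*, 010-11*, 0100-1*, 011-11*, 0110-1*, 01101-, 1-0101, 11-101, 11-110, 110-01, 1100-1*
[col 2] -100-1, 0--111, 0-1-11, 0-10-1, 001--1, 01--11, 01-0-1
Prime implicants: -00010, -100-1, 0--111, 0-1-11, 0-10-1, 000-00, 0000-0, 001--1, 00111-, 01--11, 01-0-1, 01101-, 1-0101, 11-101, 11-110, 110-01, 111000
PI chart (minterm → PIs covering it):
  0 | 000-00,0000-0
  2 | -00010,0000-0
  4 | 000-00  (sole → essential)
  7 | 0--111  (sole → essential)
  9 | 0-10-1,001--1
  11 | 0-1-11,0-10-1,001--1
  14 | 00111-  (sole → essential)
  15 | 0--111,0-1-11,001--1,00111-
  17 | -100-1,01-0-1
  19 | -100-1,01--11,01-0-1
  23 | 0--111,01--11
  25 | 0-10-1,01-0-1
  26 | 01101-  (sole → essential)
  31 | 0--111,0-1-11,01--11
  34 | -00010  (sole → essential)
  37 | 1-0101  (sole → essential)
  51 | -100-1  (sole → essential)
  53 | 1-0101,11-101,110-01
  54 | 11-110  (sole → essential)
  56 | 111000  (sole → essential)
  62 | 11-110  (sole → essential)
Essential prime implicants: -00010, -100-1, 0--111, 000-00, 00111-, 01101-, 1-0101, 11-110, 111000
Petrick residual → 0-10-1
Minimum SOP uses 10 PIs: b'c'd'ef' + bc'd'f + a'def + a'cd'f + a'b'c'e'f' + a'b'cde + a'bcd'e + ac'de'f + abdef' + abcd'e'f'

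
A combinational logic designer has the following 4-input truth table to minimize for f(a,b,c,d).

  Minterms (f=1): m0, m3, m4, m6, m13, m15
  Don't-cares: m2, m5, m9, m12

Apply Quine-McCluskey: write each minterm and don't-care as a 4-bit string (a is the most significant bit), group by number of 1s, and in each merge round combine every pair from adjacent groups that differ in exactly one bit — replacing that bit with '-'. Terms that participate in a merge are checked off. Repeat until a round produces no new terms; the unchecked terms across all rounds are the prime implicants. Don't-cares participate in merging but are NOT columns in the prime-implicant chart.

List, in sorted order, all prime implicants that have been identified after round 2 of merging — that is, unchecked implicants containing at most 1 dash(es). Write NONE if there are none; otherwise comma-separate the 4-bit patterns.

[col 0] 0000*, 0010*, 0011*, 0100*, 0101*, 0110*, 1001*, 1100*, 1101*, 1111*
[col 1] -100*, -101*, 0-00*, 0-10*, 00-0*, 001-, 01-0*, 010-*, 1-01, 11-1, 110-*
[col 2] -10-, 0--0
Prime implicants: -10-, 0--0, 001-, 1-01, 11-1

001-, 1-01, 11-1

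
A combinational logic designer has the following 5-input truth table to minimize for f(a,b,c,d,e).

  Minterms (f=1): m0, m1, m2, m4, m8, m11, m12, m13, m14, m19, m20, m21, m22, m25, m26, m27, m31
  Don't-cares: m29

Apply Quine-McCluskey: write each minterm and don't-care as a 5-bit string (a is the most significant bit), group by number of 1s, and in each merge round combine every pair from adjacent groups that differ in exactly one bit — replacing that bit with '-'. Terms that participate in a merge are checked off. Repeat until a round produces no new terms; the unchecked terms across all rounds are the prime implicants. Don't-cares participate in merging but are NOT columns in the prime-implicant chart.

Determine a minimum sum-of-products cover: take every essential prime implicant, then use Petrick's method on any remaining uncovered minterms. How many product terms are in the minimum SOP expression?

size-2^0 implicants → 00000(✓)  00001(✓)  00010(✓)  00100(✓)  01000(✓)  01011(✓)  01100(✓)  01101(✓)  01110(✓)  10011(✓)  10100(✓)  10101(✓)  10110(✓)  11001(✓)  11010(✓)  11011(✓)  11101(✓)  11111(✓)
size-2^1 implicants → -0100  -1011  -1101  0-000(✓)  0-100(✓)  00-00(✓)  000-0  0000-  01-00(✓)  011-0  0110-  1-011  1-101  101-0  1010-  11-01(✓)  11-11(✓)  110-1(✓)  1101-  111-1(✓)
size-2^2 implicants → 0--00  11--1
Unchecked terms (primes): -0100, -1011, -1101, 0--00, 000-0, 0000-, 011-0, 0110-, 1-011, 1-101, 101-0, 1010-, 11--1, 1101-
Minterm coverage:
  m0 ⊆ 0--00,000-0,0000-
  m1 ⊆ 0000- [E]
  m2 ⊆ 000-0 [E]
  m4 ⊆ -0100,0--00
  m8 ⊆ 0--00 [E]
  m11 ⊆ -1011 [E]
  m12 ⊆ 0--00,011-0,0110-
  m13 ⊆ -1101,0110-
  m14 ⊆ 011-0 [E]
  m19 ⊆ 1-011 [E]
  m20 ⊆ -0100,101-0,1010-
  m21 ⊆ 1-101,1010-
  m22 ⊆ 101-0 [E]
  m25 ⊆ 11--1 [E]
  m26 ⊆ 1101- [E]
  m27 ⊆ -1011,1-011,11--1,1101-
  m31 ⊆ 11--1 [E]
E = {-1011, 0--00, 000-0, 0000-, 011-0, 1-011, 101-0, 11--1, 1101-}
Petrick residual → -1101, 1-101
Cover = bc'de + bcd'e + a'd'e' + a'b'c'e' + a'b'c'd' + a'bce' + ac'de + acd'e + ab'ce' + abe + abc'd  |cover|=11

11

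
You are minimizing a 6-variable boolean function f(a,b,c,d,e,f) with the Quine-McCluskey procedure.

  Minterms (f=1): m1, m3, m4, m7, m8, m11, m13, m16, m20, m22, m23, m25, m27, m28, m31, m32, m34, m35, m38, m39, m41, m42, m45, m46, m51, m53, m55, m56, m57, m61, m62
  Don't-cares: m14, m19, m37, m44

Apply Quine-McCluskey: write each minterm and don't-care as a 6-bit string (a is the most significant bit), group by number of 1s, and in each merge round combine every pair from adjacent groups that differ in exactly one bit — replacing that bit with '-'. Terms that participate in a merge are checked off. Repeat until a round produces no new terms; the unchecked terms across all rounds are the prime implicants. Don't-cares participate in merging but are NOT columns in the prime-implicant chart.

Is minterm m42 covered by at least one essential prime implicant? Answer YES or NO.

size-2^0 implicants → 000001(✓)  000011(✓)  000100(✓)  000111(✓)  001000  001011(✓)  001101(✓)  001110(✓)  010000(✓)  010011(✓)  010100(✓)  010110(✓)  010111(✓)  011001(✓)  011011(✓)  011100(✓)  011111(✓)  100000(✓)  100010(✓)  100011(✓)  100101(✓)  100110(✓)  100111(✓)  101001(✓)  101010(✓)  101100(✓)  101101(✓)  101110(✓)  110011(✓)  110101(✓)  110111(✓)  111000(✓)  111001(✓)  111101(✓)  111110(✓)
size-2^1 implicants → -00011(✓)  -00111(✓)  -01101  -01110  -10011(✓)  -10111(✓)  -11001  0-0011(✓)  0-0100  0-0111(✓)  0-1011(✓)  00-011(✓)  000-11(✓)  0000-1  01-011(✓)  01-100  01-111(✓)  010-00  010-11(✓)  0101-0  01011-  011-11(✓)  0110-1  1-0011(✓)  1-0101(✓)  1-0111(✓)  1-1001(✓)  1-1101(✓)  1-1110  10-010(✓)  10-101(✓)  10-110(✓)  100-10(✓)  100-11(✓)  1000-0  10001-(✓)  1001-1(✓)  10011-(✓)  101-01(✓)  101-10(✓)  1011-0  10110-  11-101(✓)  110-11(✓)  1101-1(✓)  111-01(✓)  11100-
size-2^2 implicants → --0011(✓)  --0111(✓)  -00-11(✓)  -10-11(✓)  0--011  0-0-11(✓)  01--11  1--101  1-0-11(✓)  1-01-1  1-1-01  10--10  100-1-
size-2^3 implicants → --0-11
Unchecked terms (primes): --0-11, -01101, -01110, -11001, 0--011, 0-0100, 0000-1, 001000, 01--11, 01-100, 010-00, 0101-0, 01011-, 0110-1, 1--101, 1-01-1, 1-1-01, 1-1110, 10--10, 100-1-, 1000-0, 1011-0, 10110-, 11100-
Minterm coverage:
  m1 ⊆ 0000-1 [E]
  m3 ⊆ --0-11,0--011,0000-1
  m4 ⊆ 0-0100 [E]
  m7 ⊆ --0-11 [E]
  m8 ⊆ 001000 [E]
  m11 ⊆ 0--011 [E]
  m13 ⊆ -01101 [E]
  m16 ⊆ 010-00 [E]
  m20 ⊆ 0-0100,01-100,010-00,0101-0
  m22 ⊆ 0101-0,01011-
  m23 ⊆ --0-11,01--11,01011-
  m25 ⊆ -11001,0110-1
  m27 ⊆ 0--011,01--11,0110-1
  m28 ⊆ 01-100 [E]
  m31 ⊆ 01--11 [E]
  m32 ⊆ 1000-0 [E]
  m34 ⊆ 10--10,100-1-,1000-0
  m35 ⊆ --0-11,100-1-
  m38 ⊆ 10--10,100-1-
  m39 ⊆ --0-11,1-01-1,100-1-
  m41 ⊆ 1-1-01 [E]
  m42 ⊆ 10--10 [E]
  m45 ⊆ -01101,1--101,1-1-01,10110-
  m46 ⊆ -01110,1-1110,10--10,1011-0
  m51 ⊆ --0-11 [E]
  m53 ⊆ 1--101,1-01-1
  m55 ⊆ --0-11,1-01-1
  m56 ⊆ 11100- [E]
  m57 ⊆ -11001,1-1-01,11100-
  m61 ⊆ 1--101,1-1-01
  m62 ⊆ 1-1110 [E]
E = {--0-11, -01101, 0--011, 0-0100, 0000-1, 001000, 01--11, 01-100, 010-00, 1-1-01, 1-1110, 10--10, 1000-0, 11100-}

YES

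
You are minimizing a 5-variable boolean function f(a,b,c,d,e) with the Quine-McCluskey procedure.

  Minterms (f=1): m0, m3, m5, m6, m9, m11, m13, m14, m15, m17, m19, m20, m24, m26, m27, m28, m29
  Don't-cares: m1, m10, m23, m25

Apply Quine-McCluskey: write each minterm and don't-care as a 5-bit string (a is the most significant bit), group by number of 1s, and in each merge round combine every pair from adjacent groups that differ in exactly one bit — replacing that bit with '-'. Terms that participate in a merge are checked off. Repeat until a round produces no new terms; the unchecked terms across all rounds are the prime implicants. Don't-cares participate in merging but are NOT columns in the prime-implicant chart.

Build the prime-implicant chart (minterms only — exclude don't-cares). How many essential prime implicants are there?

[col 0] 00000*, 00001*, 00011*, 00101*, 00110*, 01001*, 01010*, 01011*, 01101*, 01110*, 01111*, 10001*, 10011*, 10100*, 10111*, 11000*, 11001*, 11010*, 11011*, 11100*, 11101*
[col 1] -0001*, -0011*, -1001*, -1010*, -1011*, -1101*, 0-001*, 0-011*, 0-101*, 0-110, 00-01*, 000-1*, 0000-, 01-01*, 01-10*, 01-11*, 010-1*, 0101-*, 011-1*, 0111-*, 1-001*, 1-011*, 1-100, 10-11, 100-1*, 11-00*, 11-01*, 110-0*, 110-1*, 1100-*, 1101-*, 1110-*
[col 2] --001*, --011*, -00-1*, -1-01, -10-1*, -101-, 0--01, 0-0-1*, 01--1, 01-1-, 1-0-1*, 11-0-, 110--
[col 3] --0-1
Prime implicants: --0-1, -1-01, -101-, 0--01, 0-110, 0000-, 01--1, 01-1-, 1-100, 10-11, 11-0-, 110--
PI chart (minterm → PIs covering it):
  0 | 0000-  (sole → essential)
  3 | --0-1  (sole → essential)
  5 | 0--01  (sole → essential)
  6 | 0-110  (sole → essential)
  9 | --0-1,-1-01,0--01,01--1
  11 | --0-1,-101-,01--1,01-1-
  13 | -1-01,0--01,01--1
  14 | 0-110,01-1-
  15 | 01--1,01-1-
  17 | --0-1  (sole → essential)
  19 | --0-1,10-11
  20 | 1-100  (sole → essential)
  24 | 11-0-,110--
  26 | -101-,110--
  27 | --0-1,-101-,110--
  28 | 1-100,11-0-
  29 | -1-01,11-0-
Essential prime implicants: --0-1, 0--01, 0-110, 0000-, 1-100

5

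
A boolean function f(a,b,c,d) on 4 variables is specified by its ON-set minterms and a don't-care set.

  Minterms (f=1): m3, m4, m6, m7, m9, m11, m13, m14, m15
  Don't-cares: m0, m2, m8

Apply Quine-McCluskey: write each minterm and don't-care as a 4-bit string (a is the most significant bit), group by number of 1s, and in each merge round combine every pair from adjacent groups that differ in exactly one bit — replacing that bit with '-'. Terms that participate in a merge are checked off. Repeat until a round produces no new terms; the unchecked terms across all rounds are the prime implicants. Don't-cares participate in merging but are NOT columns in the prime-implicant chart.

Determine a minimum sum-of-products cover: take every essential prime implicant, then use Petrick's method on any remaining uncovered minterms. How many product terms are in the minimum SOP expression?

4

[col 0] 0000*, 0010*, 0011*, 0100*, 0110*, 0111*, 1000*, 1001*, 1011*, 1101*, 1110*, 1111*
[col 1] -000, -011*, -110*, -111*, 0-00*, 0-10*, 0-11*, 00-0*, 001-*, 01-0*, 011-*, 1-01*, 1-11*, 10-1*, 100-, 11-1*, 111-*
[col 2] --11, -11-, 0--0, 0-1-, 1--1
Prime implicants: --11, -000, -11-, 0--0, 0-1-, 1--1, 100-
PI chart (minterm → PIs covering it):
  3 | --11,0-1-
  4 | 0--0  (sole → essential)
  6 | -11-,0--0,0-1-
  7 | --11,-11-,0-1-
  9 | 1--1,100-
  11 | --11,1--1
  13 | 1--1  (sole → essential)
  14 | -11-  (sole → essential)
  15 | --11,-11-,1--1
Essential prime implicants: -11-, 0--0, 1--1
Petrick residual → --11
Minimum SOP uses 4 PIs: cd + bc + a'd' + ad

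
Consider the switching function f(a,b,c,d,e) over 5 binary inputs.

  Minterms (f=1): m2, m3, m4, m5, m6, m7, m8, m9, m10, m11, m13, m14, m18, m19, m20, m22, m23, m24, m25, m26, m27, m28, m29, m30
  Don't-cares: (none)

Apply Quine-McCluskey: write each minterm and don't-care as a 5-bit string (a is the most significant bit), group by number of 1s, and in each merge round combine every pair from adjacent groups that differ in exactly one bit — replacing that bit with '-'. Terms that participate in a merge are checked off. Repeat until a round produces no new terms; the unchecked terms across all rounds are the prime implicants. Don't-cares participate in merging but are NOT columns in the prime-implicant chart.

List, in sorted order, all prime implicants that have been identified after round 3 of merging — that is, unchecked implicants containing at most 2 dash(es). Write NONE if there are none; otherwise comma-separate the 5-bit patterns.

-01-0, -1-01, 0-101, 001--, 1-1-0, 11--0, 11-0-

size-2^0 implicants → 00010(✓)  00011(✓)  00100(✓)  00101(✓)  00110(✓)  00111(✓)  01000(✓)  01001(✓)  01010(✓)  01011(✓)  01101(✓)  01110(✓)  10010(✓)  10011(✓)  10100(✓)  10110(✓)  10111(✓)  11000(✓)  11001(✓)  11010(✓)  11011(✓)  11100(✓)  11101(✓)  11110(✓)
size-2^1 implicants → -0010(✓)  -0011(✓)  -0100(✓)  -0110(✓)  -0111(✓)  -1000(✓)  -1001(✓)  -1010(✓)  -1011(✓)  -1101(✓)  -1110(✓)  0-010(✓)  0-011(✓)  0-101  0-110(✓)  00-10(✓)  00-11(✓)  0001-(✓)  001-0(✓)  001-1(✓)  0010-(✓)  0011-(✓)  01-01(✓)  01-10(✓)  010-0(✓)  010-1(✓)  0100-(✓)  0101-(✓)  1-010(✓)  1-011(✓)  1-100(✓)  1-110(✓)  10-10(✓)  10-11(✓)  1001-(✓)  101-0(✓)  1011-(✓)  11-00(✓)  11-01(✓)  11-10(✓)  110-0(✓)  110-1(✓)  1100-(✓)  1101-(✓)  111-0(✓)  1110-(✓)
size-2^2 implicants → --010(✓)  --011(✓)  --110(✓)  -0-10(✓)  -0-11(✓)  -001-(✓)  -01-0  -011-(✓)  -1-01  -1-10(✓)  -10-0(✓)  -10-1(✓)  -100-(✓)  -101-(✓)  0--10(✓)  0-01-(✓)  00-1-(✓)  001--  010--(✓)  1--10(✓)  1-01-(✓)  1-1-0  10-1-(✓)  11--0  11-0-  110--(✓)
size-2^3 implicants → ---10  --01-  -0-1-  -10--
Unchecked terms (primes): ---10, --01-, -0-1-, -01-0, -1-01, -10--, 0-101, 001--, 1-1-0, 11--0, 11-0-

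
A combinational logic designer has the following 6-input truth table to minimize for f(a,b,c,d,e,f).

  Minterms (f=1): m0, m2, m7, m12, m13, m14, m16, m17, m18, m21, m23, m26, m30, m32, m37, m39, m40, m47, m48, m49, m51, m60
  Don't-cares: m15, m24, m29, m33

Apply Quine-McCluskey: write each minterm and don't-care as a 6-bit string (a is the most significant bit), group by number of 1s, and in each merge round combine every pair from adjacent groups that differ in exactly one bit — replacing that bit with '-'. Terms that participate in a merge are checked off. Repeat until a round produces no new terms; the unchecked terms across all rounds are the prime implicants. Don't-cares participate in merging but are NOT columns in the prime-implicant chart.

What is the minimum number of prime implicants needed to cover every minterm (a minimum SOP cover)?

Round 0: 000000✓ 000010✓ 000111✓ 001100✓ 001101✓ 001110✓ 001111✓ 010000✓ 010001✓ 010010✓ 010101✓ 010111✓ 011000✓ 011010✓ 011101✓ 011110✓ 100000✓ 100001✓ 100101✓ 100111✓ 101000✓ 101111✓ 110000✓ 110001✓ 110011✓ 111100
Round 1: -00000✓ -00111✓ -01111✓ -10000✓ -10001✓ 0-0000✓ 0-0010✓ 0-0111 0-1101 0-1110 00-111✓ 0000-0✓ 0011-0✓ 0011-1✓ 00110-✓ 00111-✓ 01-000✓ 01-010✓ 01-101 010-01 0100-0✓ 01000-✓ 0101-1 011-10 0110-0✓ 1-0000✓ 1-0001✓ 10-000 10-111✓ 100-01 10000-✓ 1001-1 1100-1 11000-✓
Round 2: --0000 -0-111 -1000- 0-00-0 0011-- 01-0-0 1-000-
PIs = {--0000, -0-111, -1000-, 0-00-0, 0-0111, 0-1101, 0-1110, 0011--, 01-0-0, 01-101, 010-01, 0101-1, 011-10, 1-000-, 10-000, 100-01, 1001-1, 1100-1, 111100}
Coverage chart:
  m0: --0000,0-00-0
  m2: 0-00-0 ←essential
  m7: -0-111,0-0111
  m12: 0011-- ←essential
  m13: 0-1101,0011--
  m14: 0-1110,0011--
  m16: --0000,-1000-,0-00-0,01-0-0
  m17: -1000-,010-01
  m18: 0-00-0,01-0-0
  m21: 01-101,010-01,0101-1
  m23: 0-0111,0101-1
  m26: 01-0-0,011-10
  m30: 0-1110,011-10
  m32: --0000,1-000-,10-000
  m37: 100-01,1001-1
  m39: -0-111,1001-1
  m40: 10-000 ←essential
  m47: -0-111 ←essential
  m48: --0000,-1000-,1-000-
  m49: -1000-,1-000-,1100-1
  m51: 1100-1 ←essential
  m60: 111100 ←essential
Essential: -0-111, 0-00-0, 0011--, 10-000, 1100-1, 111100
Petrick residual → -1000-, 0101-1, 011-10, 100-01
Min cover (10 terms): b'def + bc'd'e' + a'c'd'f' + a'b'cd + a'bc'df + a'bcef' + ab'd'e'f' + ab'c'e'f + abc'd'f + abcde'f'

10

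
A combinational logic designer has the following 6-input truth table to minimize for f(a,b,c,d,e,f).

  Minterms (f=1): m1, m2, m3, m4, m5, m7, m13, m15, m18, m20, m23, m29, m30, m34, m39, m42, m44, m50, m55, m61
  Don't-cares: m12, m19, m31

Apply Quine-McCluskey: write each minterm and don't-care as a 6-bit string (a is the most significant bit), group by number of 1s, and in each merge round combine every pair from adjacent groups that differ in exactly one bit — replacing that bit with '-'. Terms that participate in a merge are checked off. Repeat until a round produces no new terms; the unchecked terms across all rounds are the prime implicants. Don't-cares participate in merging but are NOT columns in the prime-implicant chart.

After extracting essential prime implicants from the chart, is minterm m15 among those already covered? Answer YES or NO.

[col 0] 000001*, 000010*, 000011*, 000100*, 000101*, 000111*, 001100*, 001101*, 001111*, 010010*, 010011*, 010100*, 010111*, 011101*, 011110*, 011111*, 100010*, 100111*, 101010*, 101100*, 110010*, 110111*, 111101*
[col 1] -00010*, -00111*, -01100, -10010*, -10111*, -11101, 0-0010*, 0-0011*, 0-0100, 0-0111*, 0-1101*, 0-1111*, 00-100*, 00-101*, 00-111*, 000-01*, 000-11*, 0000-1*, 00001-*, 0001-1*, 00010-*, 0011-1*, 00110-*, 01-111*, 010-11*, 01001-*, 0111-1*, 01111-, 1-0010*, 1-0111*, 10-010
[col 2] --0010, --0111, 0--111, 0-0-11, 0-001-, 0-11-1, 00-1-1, 00-10-, 000--1
Prime implicants: --0010, --0111, -01100, -11101, 0--111, 0-0-11, 0-001-, 0-0100, 0-11-1, 00-1-1, 00-10-, 000--1, 01111-, 10-010
PI chart (minterm → PIs covering it):
  1 | 000--1  (sole → essential)
  2 | --0010,0-001-
  3 | 0-0-11,0-001-,000--1
  4 | 0-0100,00-10-
  5 | 00-1-1,00-10-,000--1
  7 | --0111,0--111,0-0-11,00-1-1,000--1
  13 | 0-11-1,00-1-1,00-10-
  15 | 0--111,0-11-1,00-1-1
  18 | --0010,0-001-
  20 | 0-0100  (sole → essential)
  23 | --0111,0--111,0-0-11
  29 | -11101,0-11-1
  30 | 01111-  (sole → essential)
  34 | --0010,10-010
  39 | --0111  (sole → essential)
  42 | 10-010  (sole → essential)
  44 | -01100  (sole → essential)
  50 | --0010  (sole → essential)
  55 | --0111  (sole → essential)
  61 | -11101  (sole → essential)
Essential prime implicants: --0010, --0111, -01100, -11101, 0-0100, 000--1, 01111-, 10-010

NO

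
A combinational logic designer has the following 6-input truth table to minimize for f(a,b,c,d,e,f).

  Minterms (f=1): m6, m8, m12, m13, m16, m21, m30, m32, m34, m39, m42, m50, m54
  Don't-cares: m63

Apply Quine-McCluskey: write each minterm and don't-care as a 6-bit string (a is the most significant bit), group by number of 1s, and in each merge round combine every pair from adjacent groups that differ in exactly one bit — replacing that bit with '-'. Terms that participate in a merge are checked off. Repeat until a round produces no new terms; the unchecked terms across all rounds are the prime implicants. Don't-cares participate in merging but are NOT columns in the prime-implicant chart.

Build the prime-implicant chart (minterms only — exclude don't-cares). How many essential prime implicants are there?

Round 0: 000110 001000✓ 001100✓ 001101✓ 010000 010101 011110 100000✓ 100010✓ 100111 101010✓ 110010✓ 110110✓ 111111
Round 1: 001-00 00110- 1-0010 10-010 1000-0 110-10
PIs = {000110, 001-00, 00110-, 010000, 010101, 011110, 1-0010, 10-010, 1000-0, 100111, 110-10, 111111}
Coverage chart:
  m6: 000110 ←essential
  m8: 001-00 ←essential
  m12: 001-00,00110-
  m13: 00110- ←essential
  m16: 010000 ←essential
  m21: 010101 ←essential
  m30: 011110 ←essential
  m32: 1000-0 ←essential
  m34: 1-0010,10-010,1000-0
  m39: 100111 ←essential
  m42: 10-010 ←essential
  m50: 1-0010,110-10
  m54: 110-10 ←essential
Essential: 000110, 001-00, 00110-, 010000, 010101, 011110, 10-010, 1000-0, 100111, 110-10

10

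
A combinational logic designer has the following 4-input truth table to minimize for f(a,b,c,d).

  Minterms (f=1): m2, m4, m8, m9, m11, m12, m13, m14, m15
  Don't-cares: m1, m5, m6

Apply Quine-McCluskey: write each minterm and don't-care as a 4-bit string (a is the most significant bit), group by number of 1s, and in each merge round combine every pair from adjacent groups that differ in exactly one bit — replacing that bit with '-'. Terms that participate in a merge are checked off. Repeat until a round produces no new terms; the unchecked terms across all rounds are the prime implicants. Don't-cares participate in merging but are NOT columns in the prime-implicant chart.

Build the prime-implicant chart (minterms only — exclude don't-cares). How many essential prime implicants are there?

[col 0] 0001*, 0010*, 0100*, 0101*, 0110*, 1000*, 1001*, 1011*, 1100*, 1101*, 1110*, 1111*
[col 1] -001*, -100*, -101*, -110*, 0-01*, 0-10, 01-0*, 010-*, 1-00*, 1-01*, 1-11*, 10-1*, 100-*, 11-0*, 11-1*, 110-*, 111-*
[col 2] --01, -1-0, -10-, 1--1, 1-0-, 11--
Prime implicants: --01, -1-0, -10-, 0-10, 1--1, 1-0-, 11--
PI chart (minterm → PIs covering it):
  2 | 0-10  (sole → essential)
  4 | -1-0,-10-
  8 | 1-0-  (sole → essential)
  9 | --01,1--1,1-0-
  11 | 1--1  (sole → essential)
  12 | -1-0,-10-,1-0-,11--
  13 | --01,-10-,1--1,1-0-,11--
  14 | -1-0,11--
  15 | 1--1,11--
Essential prime implicants: 0-10, 1--1, 1-0-

3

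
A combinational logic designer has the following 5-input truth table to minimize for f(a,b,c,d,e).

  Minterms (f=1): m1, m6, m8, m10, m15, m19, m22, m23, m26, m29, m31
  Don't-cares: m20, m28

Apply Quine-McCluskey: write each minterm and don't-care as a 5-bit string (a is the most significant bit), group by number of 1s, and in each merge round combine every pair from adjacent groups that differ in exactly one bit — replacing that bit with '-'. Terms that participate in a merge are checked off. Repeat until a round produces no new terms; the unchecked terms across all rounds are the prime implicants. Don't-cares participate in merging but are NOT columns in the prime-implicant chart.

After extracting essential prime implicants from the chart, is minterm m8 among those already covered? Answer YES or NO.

YES

Round 0: 00001 00110✓ 01000✓ 01010✓ 01111✓ 10011✓ 10100✓ 10110✓ 10111✓ 11010✓ 11100✓ 11101✓ 11111✓
Round 1: -0110 -1010 -1111 010-0 1-100 1-111 10-11 101-0 1011- 111-1 1110-
PIs = {-0110, -1010, -1111, 00001, 010-0, 1-100, 1-111, 10-11, 101-0, 1011-, 111-1, 1110-}
Coverage chart:
  m1: 00001 ←essential
  m6: -0110 ←essential
  m8: 010-0 ←essential
  m10: -1010,010-0
  m15: -1111 ←essential
  m19: 10-11 ←essential
  m22: -0110,101-0,1011-
  m23: 1-111,10-11,1011-
  m26: -1010 ←essential
  m29: 111-1,1110-
  m31: -1111,1-111,111-1
Essential: -0110, -1010, -1111, 00001, 010-0, 10-11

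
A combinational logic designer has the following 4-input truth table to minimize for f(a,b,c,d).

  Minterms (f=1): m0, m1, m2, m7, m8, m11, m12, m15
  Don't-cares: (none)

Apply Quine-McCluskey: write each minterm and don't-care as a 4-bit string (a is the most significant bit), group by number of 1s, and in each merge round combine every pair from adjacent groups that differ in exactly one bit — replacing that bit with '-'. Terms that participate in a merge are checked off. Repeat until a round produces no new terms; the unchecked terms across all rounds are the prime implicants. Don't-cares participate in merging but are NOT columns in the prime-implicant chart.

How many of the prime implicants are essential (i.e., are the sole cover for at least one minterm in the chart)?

[col 0] 0000*, 0001*, 0010*, 0111*, 1000*, 1011*, 1100*, 1111*
[col 1] -000, -111, 00-0, 000-, 1-00, 1-11
Prime implicants: -000, -111, 00-0, 000-, 1-00, 1-11
PI chart (minterm → PIs covering it):
  0 | -000,00-0,000-
  1 | 000-  (sole → essential)
  2 | 00-0  (sole → essential)
  7 | -111  (sole → essential)
  8 | -000,1-00
  11 | 1-11  (sole → essential)
  12 | 1-00  (sole → essential)
  15 | -111,1-11
Essential prime implicants: -111, 00-0, 000-, 1-00, 1-11

5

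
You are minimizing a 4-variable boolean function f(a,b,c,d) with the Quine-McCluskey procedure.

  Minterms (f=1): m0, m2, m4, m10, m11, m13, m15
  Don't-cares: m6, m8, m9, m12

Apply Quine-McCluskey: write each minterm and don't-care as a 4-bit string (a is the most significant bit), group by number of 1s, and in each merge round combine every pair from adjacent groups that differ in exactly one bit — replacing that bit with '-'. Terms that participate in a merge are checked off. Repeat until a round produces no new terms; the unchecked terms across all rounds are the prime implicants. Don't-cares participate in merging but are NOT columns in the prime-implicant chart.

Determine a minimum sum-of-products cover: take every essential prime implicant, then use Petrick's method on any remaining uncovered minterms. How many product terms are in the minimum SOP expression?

3

[col 0] 0000*, 0010*, 0100*, 0110*, 1000*, 1001*, 1010*, 1011*, 1100*, 1101*, 1111*
[col 1] -000*, -010*, -100*, 0-00*, 0-10*, 00-0*, 01-0*, 1-00*, 1-01*, 1-11*, 10-0*, 10-1*, 100-*, 101-*, 11-1*, 110-*
[col 2] --00, -0-0, 0--0, 1--1, 1-0-, 10--
Prime implicants: --00, -0-0, 0--0, 1--1, 1-0-, 10--
PI chart (minterm → PIs covering it):
  0 | --00,-0-0,0--0
  2 | -0-0,0--0
  4 | --00,0--0
  10 | -0-0,10--
  11 | 1--1,10--
  13 | 1--1,1-0-
  15 | 1--1  (sole → essential)
Essential prime implicants: 1--1
Petrick residual → --00, -0-0
Minimum SOP uses 3 PIs: c'd' + b'd' + ad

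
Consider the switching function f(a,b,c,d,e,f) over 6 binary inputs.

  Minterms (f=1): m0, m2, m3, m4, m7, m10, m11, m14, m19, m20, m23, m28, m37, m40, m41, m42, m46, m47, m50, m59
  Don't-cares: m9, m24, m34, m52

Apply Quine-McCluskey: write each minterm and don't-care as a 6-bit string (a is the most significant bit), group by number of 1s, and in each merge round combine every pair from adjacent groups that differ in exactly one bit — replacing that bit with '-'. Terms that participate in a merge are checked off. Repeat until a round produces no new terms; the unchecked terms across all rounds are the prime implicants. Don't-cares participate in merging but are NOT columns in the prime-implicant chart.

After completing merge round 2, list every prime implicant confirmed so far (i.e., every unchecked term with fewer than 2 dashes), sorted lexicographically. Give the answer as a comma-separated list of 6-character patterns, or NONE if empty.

Round 0: 000000✓ 000010✓ 000011✓ 000100✓ 000111✓ 001001✓ 001010✓ 001011✓ 001110✓ 010011✓ 010100✓ 010111✓ 011000✓ 011100✓ 100010✓ 100101 101000✓ 101001✓ 101010✓ 101110✓ 101111✓ 110010✓ 110100✓ 111011
Round 1: -00010✓ -01001 -01010✓ -01110✓ -10100 0-0011✓ 0-0100 0-0111✓ 00-010✓ 00-011✓ 000-00 000-11✓ 0000-0 00001-✓ 001-10✓ 0010-1 00101-✓ 01-100 010-11✓ 011-00 1-0010 10-010✓ 101-10✓ 1010-0 10100- 10111-
Round 2: -0-010 -01-10 0-0-11 00-01-
PIs = {-0-010, -01-10, -01001, -10100, 0-0-11, 0-0100, 00-01-, 000-00, 0000-0, 0010-1, 01-100, 011-00, 1-0010, 100101, 1010-0, 10100-, 10111-, 111011}

-01001, -10100, 0-0100, 000-00, 0000-0, 0010-1, 01-100, 011-00, 1-0010, 100101, 1010-0, 10100-, 10111-, 111011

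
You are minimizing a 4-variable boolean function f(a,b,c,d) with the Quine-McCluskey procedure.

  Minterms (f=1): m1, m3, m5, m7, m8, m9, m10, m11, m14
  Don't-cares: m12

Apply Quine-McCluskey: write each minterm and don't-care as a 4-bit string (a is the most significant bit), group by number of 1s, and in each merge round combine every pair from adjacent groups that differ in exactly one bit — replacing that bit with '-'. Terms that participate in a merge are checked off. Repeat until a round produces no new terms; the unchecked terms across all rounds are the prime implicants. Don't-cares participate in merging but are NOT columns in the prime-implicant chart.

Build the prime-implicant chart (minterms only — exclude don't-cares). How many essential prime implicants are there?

2

size-2^0 implicants → 0001(✓)  0011(✓)  0101(✓)  0111(✓)  1000(✓)  1001(✓)  1010(✓)  1011(✓)  1100(✓)  1110(✓)
size-2^1 implicants → -001(✓)  -011(✓)  0-01(✓)  0-11(✓)  00-1(✓)  01-1(✓)  1-00(✓)  1-10(✓)  10-0(✓)  10-1(✓)  100-(✓)  101-(✓)  11-0(✓)
size-2^2 implicants → -0-1  0--1  1--0  10--
Unchecked terms (primes): -0-1, 0--1, 1--0, 10--
Minterm coverage:
  m1 ⊆ -0-1,0--1
  m3 ⊆ -0-1,0--1
  m5 ⊆ 0--1 [E]
  m7 ⊆ 0--1 [E]
  m8 ⊆ 1--0,10--
  m9 ⊆ -0-1,10--
  m10 ⊆ 1--0,10--
  m11 ⊆ -0-1,10--
  m14 ⊆ 1--0 [E]
E = {0--1, 1--0}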